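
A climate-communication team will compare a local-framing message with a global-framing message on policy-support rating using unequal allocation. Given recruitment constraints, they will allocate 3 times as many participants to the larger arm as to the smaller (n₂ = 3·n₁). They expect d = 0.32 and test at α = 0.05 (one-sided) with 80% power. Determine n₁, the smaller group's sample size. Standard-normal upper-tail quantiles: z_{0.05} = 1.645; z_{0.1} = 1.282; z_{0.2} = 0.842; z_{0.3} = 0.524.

n₁ = 81

With allocation ratio k = n₂/n₁ = 3, Var(x̄₁−x̄₂) = σ²(1/n₁ + 1/(k·n₁)) = σ²·(k+1)/(k·n₁).
So n₁ = (1 + 1/k)·((z_{α} + z_β)/d)² = 1.333 × (2.487/0.32)².
n₁ = 1.333 × 60.40 = 80.5.
Round up: n₁ = 81, giving n₂ = 3 × 81 = 243.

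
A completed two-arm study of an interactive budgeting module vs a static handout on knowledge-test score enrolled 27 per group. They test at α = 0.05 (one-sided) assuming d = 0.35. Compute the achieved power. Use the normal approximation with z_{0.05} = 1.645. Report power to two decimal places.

For two equal groups, power = Φ(d·√(n/2) − z_{α}).
d·√(n/2) = 0.35 × √(27/2) = 0.35 × 3.674 = 1.286.
z_β = 1.286 − 1.645 = -0.359.
Power = Φ(-0.359) = 0.360.

power ≈ 0.36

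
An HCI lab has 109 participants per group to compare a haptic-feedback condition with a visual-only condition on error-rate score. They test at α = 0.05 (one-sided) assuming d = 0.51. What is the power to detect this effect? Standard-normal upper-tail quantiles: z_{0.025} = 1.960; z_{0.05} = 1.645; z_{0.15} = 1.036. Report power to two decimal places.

For two equal groups, power = Φ(d·√(n/2) − z_{α}).
d·√(n/2) = 0.51 × √(109/2) = 0.51 × 7.382 = 3.765.
z_β = 3.765 − 1.645 = 2.120.
Power = Φ(2.120) = 0.983.

power ≈ 0.98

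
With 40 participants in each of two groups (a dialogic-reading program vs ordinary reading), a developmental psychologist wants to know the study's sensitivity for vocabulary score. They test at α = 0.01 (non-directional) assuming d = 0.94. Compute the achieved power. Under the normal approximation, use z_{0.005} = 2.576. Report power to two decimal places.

power ≈ 0.95

For two equal groups, power = Φ(d·√(n/2) − z_{α/2}).
d·√(n/2) = 0.94 × √(40/2) = 0.94 × 4.472 = 4.204.
z_β = 4.204 − 2.576 = 1.628.
Power = Φ(1.628) = 0.948.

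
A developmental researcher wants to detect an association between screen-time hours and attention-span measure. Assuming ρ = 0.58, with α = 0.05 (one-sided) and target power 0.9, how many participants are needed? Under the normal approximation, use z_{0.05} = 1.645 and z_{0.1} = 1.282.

n = 23

Fisher's z: C = ½·ln((1+r)/(1−r)) = ½·ln(3.7619) = 0.6625.
n = ((z_{α} + z_β)/C)² + 3.
(1.645 + 1.282) / 0.6625 = 2.927 / 0.6625 = 4.418.
n = 4.418² + 3 = 19.52 + 3 = 22.5.
Round up.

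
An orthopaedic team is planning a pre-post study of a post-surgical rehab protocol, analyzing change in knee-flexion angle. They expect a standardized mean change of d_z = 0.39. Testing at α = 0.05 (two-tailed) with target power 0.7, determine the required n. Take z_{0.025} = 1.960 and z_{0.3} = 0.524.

For a paired (one-sample on differences) test: n = ((z_{α/2} + z_β) / d)².
z_{α/2} + z_β = 1.960 + 0.524 = 2.484.
n = (2.484 / 0.39)² = 6.369² = 40.57.
Round up.

n = 41 pairs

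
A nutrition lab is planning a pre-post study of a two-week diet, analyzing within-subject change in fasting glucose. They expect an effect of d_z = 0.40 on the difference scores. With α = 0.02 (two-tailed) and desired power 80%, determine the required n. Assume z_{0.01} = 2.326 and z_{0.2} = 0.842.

n = 63 pairs

For a paired (one-sample on differences) test: n = ((z_{α/2} + z_β) / d)².
z_{α/2} + z_β = 2.326 + 0.842 = 3.168.
n = (3.168 / 0.40)² = 7.920² = 62.73.
Round up.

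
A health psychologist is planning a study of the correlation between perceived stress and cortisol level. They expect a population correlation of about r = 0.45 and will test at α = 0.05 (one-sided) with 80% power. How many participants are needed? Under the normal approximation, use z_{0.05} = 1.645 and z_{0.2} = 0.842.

n = 30

Fisher's z: C = ½·ln((1+r)/(1−r)) = ½·ln(2.6364) = 0.4847.
n = ((z_{α} + z_β)/C)² + 3.
(1.645 + 0.842) / 0.4847 = 2.487 / 0.4847 = 5.131.
n = 5.131² + 3 = 26.33 + 3 = 29.3.
Round up.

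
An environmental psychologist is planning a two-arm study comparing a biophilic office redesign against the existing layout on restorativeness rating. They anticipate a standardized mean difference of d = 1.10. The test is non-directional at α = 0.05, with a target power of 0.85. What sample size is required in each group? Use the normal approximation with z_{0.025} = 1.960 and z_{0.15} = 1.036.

n = 15 per group

For two independent groups with equal n: n = 2·((z_{α/2} + z_β) / d)².
z_{α/2} + z_β = 1.960 + 1.036 = 2.996.
n = 2 × (2.996 / 1.10)² = 2 × 2.724² = 2 × 7.42 = 14.8.
Round up to the next whole participant.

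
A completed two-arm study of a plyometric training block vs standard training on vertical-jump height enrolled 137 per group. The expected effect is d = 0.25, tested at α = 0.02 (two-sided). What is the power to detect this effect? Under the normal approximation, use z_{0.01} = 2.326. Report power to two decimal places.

power ≈ 0.40

For two equal groups, power = Φ(d·√(n/2) − z_{α/2}).
d·√(n/2) = 0.25 × √(137/2) = 0.25 × 8.276 = 2.069.
z_β = 2.069 − 2.326 = -0.257.
Power = Φ(-0.257) = 0.399.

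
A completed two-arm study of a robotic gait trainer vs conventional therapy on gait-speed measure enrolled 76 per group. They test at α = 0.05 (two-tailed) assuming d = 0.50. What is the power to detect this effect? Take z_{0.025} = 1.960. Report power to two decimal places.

power ≈ 0.87

For two equal groups, power = Φ(d·√(n/2) − z_{α/2}).
d·√(n/2) = 0.50 × √(76/2) = 0.50 × 6.164 = 3.082.
z_β = 3.082 − 1.960 = 1.122.
Power = Φ(1.122) = 0.869.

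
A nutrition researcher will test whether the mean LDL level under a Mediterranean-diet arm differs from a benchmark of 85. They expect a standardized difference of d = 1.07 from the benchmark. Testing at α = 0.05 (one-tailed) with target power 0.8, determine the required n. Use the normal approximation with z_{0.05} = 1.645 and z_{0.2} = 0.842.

For a one-sample test: n = ((z_{α} + z_β) / d)².
z_{α} + z_β = 1.645 + 0.842 = 2.487.
n = (2.487 / 1.07)² = 2.324² = 5.40.
Round up.

n = 6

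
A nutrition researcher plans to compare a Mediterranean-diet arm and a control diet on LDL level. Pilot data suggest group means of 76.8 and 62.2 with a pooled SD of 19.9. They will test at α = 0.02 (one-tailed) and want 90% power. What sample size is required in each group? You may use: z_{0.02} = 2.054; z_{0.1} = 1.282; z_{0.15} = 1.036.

n = 42 per group

Cohen's d = |M₁ − M₂| / SD_pooled = |76.8 − 62.2| / 19.9 = 14.6 / 19.9 = 0.734.
For two independent groups with equal n: n = 2·((z_{α} + z_β) / d)².
z_{α} + z_β = 2.054 + 1.282 = 3.336.
n = 2 × (3.336 / 0.734)² = 2 × 4.545² = 2 × 20.66 = 41.3.
Round up to the next whole participant.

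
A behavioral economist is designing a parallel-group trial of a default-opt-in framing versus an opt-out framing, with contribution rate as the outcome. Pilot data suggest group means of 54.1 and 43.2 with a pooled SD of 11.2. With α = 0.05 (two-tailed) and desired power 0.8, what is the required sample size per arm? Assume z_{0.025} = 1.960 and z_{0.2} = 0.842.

Cohen's d = |M₁ − M₂| / SD_pooled = |54.1 − 43.2| / 11.2 = 10.9 / 11.2 = 0.973.
For two independent groups with equal n: n = 2·((z_{α/2} + z_β) / d)².
z_{α/2} + z_β = 1.960 + 0.842 = 2.802.
n = 2 × (2.802 / 0.973)² = 2 × 2.880² = 2 × 8.29 = 16.6.
Round up to the next whole participant.

n = 17 per group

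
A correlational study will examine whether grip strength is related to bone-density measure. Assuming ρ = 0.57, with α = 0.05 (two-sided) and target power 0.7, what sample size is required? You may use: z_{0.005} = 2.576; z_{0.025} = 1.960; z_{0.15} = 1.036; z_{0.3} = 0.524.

n = 18

Fisher's z: C = ½·ln((1+r)/(1−r)) = ½·ln(3.6512) = 0.6475.
n = ((z_{α/2} + z_β)/C)² + 3.
(1.960 + 0.524) / 0.6475 = 2.484 / 0.6475 = 3.836.
n = 3.836² + 3 = 14.72 + 3 = 17.7.
Round up.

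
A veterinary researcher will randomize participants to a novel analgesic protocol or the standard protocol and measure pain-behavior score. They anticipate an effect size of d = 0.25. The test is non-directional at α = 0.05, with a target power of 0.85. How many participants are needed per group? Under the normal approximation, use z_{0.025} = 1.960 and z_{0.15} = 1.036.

For two independent groups with equal n: n = 2·((z_{α/2} + z_β) / d)².
z_{α/2} + z_β = 1.960 + 1.036 = 2.996.
n = 2 × (2.996 / 0.25)² = 2 × 11.984² = 2 × 143.62 = 287.2.
Round up to the next whole participant.

n = 288 per group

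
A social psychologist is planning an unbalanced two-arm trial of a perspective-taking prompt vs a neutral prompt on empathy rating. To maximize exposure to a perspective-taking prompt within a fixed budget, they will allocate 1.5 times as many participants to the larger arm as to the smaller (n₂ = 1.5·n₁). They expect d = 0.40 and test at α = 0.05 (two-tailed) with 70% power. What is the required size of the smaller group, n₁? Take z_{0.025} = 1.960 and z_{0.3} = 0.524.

n₁ = 65

With allocation ratio k = n₂/n₁ = 1.5, Var(x̄₁−x̄₂) = σ²(1/n₁ + 1/(k·n₁)) = σ²·(k+1)/(k·n₁).
So n₁ = (1 + 1/k)·((z_{α/2} + z_β)/d)² = 1.667 × (2.484/0.40)².
n₁ = 1.667 × 38.56 = 64.3.
Round up: n₁ = 65, giving n₂ = ⌈1.5 × 65⌉ = ⌈97.5⌉ = 98.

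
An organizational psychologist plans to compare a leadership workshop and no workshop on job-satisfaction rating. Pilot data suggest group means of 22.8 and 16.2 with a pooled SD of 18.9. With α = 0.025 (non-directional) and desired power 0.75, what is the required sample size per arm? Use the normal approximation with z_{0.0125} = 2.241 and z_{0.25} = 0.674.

Cohen's d = |M₁ − M₂| / SD_pooled = |22.8 − 16.2| / 18.9 = 6.6 / 18.9 = 0.349.
For two independent groups with equal n: n = 2·((z_{α/2} + z_β) / d)².
z_{α/2} + z_β = 2.241 + 0.674 = 2.915.
n = 2 × (2.915 / 0.349)² = 2 × 8.352² = 2 × 69.76 = 139.5.
Round up to the next whole participant.

n = 140 per group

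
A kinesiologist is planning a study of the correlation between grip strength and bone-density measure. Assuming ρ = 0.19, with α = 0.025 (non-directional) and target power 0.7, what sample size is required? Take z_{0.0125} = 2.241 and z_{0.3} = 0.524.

n = 210

Fisher's z: C = ½·ln((1+r)/(1−r)) = ½·ln(1.4691) = 0.1923.
n = ((z_{α/2} + z_β)/C)² + 3.
(2.241 + 0.524) / 0.1923 = 2.765 / 0.1923 = 14.379.
n = 14.379² + 3 = 206.74 + 3 = 209.7.
Round up.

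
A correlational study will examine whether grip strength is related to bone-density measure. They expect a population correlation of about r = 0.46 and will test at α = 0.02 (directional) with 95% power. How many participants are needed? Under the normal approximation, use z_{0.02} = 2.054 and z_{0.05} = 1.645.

n = 59

Fisher's z: C = ½·ln((1+r)/(1−r)) = ½·ln(2.7037) = 0.4973.
n = ((z_{α} + z_β)/C)² + 3.
(2.054 + 1.645) / 0.4973 = 3.699 / 0.4973 = 7.438.
n = 7.438² + 3 = 55.33 + 3 = 58.3.
Round up.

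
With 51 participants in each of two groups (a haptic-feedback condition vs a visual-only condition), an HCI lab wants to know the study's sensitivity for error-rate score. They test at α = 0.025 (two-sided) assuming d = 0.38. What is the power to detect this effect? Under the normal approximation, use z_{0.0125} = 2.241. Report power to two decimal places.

power ≈ 0.37

For two equal groups, power = Φ(d·√(n/2) − z_{α/2}).
d·√(n/2) = 0.38 × √(51/2) = 0.38 × 5.050 = 1.919.
z_β = 1.919 − 2.241 = -0.322.
Power = Φ(-0.322) = 0.374.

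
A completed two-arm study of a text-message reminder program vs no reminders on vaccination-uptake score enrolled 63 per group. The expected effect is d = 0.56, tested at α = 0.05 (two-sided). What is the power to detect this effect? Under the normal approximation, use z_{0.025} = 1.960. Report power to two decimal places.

For two equal groups, power = Φ(d·√(n/2) − z_{α/2}).
d·√(n/2) = 0.56 × √(63/2) = 0.56 × 5.612 = 3.143.
z_β = 3.143 − 1.960 = 1.183.
Power = Φ(1.183) = 0.882.

power ≈ 0.88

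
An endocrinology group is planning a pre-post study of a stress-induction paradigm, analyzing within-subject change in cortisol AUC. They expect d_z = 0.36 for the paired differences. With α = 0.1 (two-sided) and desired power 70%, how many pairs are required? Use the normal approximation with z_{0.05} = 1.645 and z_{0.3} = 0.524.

n = 37 pairs

For a paired (one-sample on differences) test: n = ((z_{α/2} + z_β) / d)².
z_{α/2} + z_β = 1.645 + 0.524 = 2.169.
n = (2.169 / 0.36)² = 6.025² = 36.30.
Round up.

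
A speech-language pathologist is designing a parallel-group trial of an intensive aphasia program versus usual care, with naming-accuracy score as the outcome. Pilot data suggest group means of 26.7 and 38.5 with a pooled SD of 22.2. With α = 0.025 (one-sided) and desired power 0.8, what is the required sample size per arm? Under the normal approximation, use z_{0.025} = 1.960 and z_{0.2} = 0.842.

n = 56 per group

Cohen's d = |M₁ − M₂| / SD_pooled = |26.7 − 38.5| / 22.2 = 11.8 / 22.2 = 0.532.
For two independent groups with equal n: n = 2·((z_{α} + z_β) / d)².
z_{α} + z_β = 1.960 + 0.842 = 2.802.
n = 2 × (2.802 / 0.532)² = 2 × 5.267² = 2 × 27.74 = 55.5.
Round up to the next whole participant.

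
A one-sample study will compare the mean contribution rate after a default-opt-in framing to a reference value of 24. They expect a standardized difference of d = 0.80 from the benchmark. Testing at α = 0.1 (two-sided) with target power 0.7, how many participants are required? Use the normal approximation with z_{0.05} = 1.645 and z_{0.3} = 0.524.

For a one-sample test: n = ((z_{α/2} + z_β) / d)².
z_{α/2} + z_β = 1.645 + 0.524 = 2.169.
n = (2.169 / 0.80)² = 2.711² = 7.35.
Round up.

n = 8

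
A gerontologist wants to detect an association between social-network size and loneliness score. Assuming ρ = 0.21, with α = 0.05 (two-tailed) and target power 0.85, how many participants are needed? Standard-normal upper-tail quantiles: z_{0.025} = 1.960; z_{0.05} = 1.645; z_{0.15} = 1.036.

Fisher's z: C = ½·ln((1+r)/(1−r)) = ½·ln(1.5316) = 0.2132.
n = ((z_{α/2} + z_β)/C)² + 3.
(1.960 + 1.036) / 0.2132 = 2.996 / 0.2132 = 14.053.
n = 14.053² + 3 = 197.47 + 3 = 200.5.
Round up.

n = 201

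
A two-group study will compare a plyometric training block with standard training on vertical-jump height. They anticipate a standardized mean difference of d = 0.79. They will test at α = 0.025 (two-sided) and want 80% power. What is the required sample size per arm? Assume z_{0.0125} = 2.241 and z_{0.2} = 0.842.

For two independent groups with equal n: n = 2·((z_{α/2} + z_β) / d)².
z_{α/2} + z_β = 2.241 + 0.842 = 3.083.
n = 2 × (3.083 / 0.79)² = 2 × 3.903² = 2 × 15.23 = 30.5.
Round up to the next whole participant.

n = 31 per group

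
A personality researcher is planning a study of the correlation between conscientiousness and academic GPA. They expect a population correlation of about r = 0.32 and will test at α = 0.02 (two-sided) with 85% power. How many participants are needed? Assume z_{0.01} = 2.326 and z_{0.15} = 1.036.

Fisher's z: C = ½·ln((1+r)/(1−r)) = ½·ln(1.9412) = 0.3316.
n = ((z_{α/2} + z_β)/C)² + 3.
(2.326 + 1.036) / 0.3316 = 3.362 / 0.3316 = 10.139.
n = 10.139² + 3 = 102.79 + 3 = 105.8.
Round up.

n = 106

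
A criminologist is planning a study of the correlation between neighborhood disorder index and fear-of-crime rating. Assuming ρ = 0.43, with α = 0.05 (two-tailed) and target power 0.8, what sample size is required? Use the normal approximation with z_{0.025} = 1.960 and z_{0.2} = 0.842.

Fisher's z: C = ½·ln((1+r)/(1−r)) = ½·ln(2.5088) = 0.4599.
n = ((z_{α/2} + z_β)/C)² + 3.
(1.960 + 0.842) / 0.4599 = 2.802 / 0.4599 = 6.093.
n = 6.093² + 3 = 37.12 + 3 = 40.1.
Round up.

n = 41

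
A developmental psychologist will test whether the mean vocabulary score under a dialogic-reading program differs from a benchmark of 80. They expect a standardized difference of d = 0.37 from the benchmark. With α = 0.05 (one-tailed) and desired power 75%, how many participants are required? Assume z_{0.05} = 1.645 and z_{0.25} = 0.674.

n = 40

For a one-sample test: n = ((z_{α} + z_β) / d)².
z_{α} + z_β = 1.645 + 0.674 = 2.319.
n = (2.319 / 0.37)² = 6.268² = 39.28.
Round up.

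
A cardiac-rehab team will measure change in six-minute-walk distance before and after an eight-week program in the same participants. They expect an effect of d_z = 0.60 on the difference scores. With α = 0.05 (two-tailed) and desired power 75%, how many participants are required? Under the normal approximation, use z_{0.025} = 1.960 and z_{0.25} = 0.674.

For a paired (one-sample on differences) test: n = ((z_{α/2} + z_β) / d)².
z_{α/2} + z_β = 1.960 + 0.674 = 2.634.
n = (2.634 / 0.60)² = 4.390² = 19.27.
Round up.

n = 20 pairs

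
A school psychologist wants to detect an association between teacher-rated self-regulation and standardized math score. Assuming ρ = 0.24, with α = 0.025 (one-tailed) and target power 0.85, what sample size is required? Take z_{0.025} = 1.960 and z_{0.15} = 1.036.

Fisher's z: C = ½·ln((1+r)/(1−r)) = ½·ln(1.6316) = 0.2448.
n = ((z_{α} + z_β)/C)² + 3.
(1.960 + 1.036) / 0.2448 = 2.996 / 0.2448 = 12.239.
n = 12.239² + 3 = 149.78 + 3 = 152.8.
Round up.

n = 153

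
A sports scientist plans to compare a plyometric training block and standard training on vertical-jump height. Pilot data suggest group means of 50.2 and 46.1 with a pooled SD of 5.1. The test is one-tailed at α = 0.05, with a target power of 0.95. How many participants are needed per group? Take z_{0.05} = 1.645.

n = 34 per group

Cohen's d = |M₁ − M₂| / SD_pooled = |50.2 − 46.1| / 5.1 = 4.1 / 5.1 = 0.804.
For two independent groups with equal n: n = 2·((z_{α} + z_β) / d)².
z_{α} + z_β = 1.645 + 1.645 = 3.290.
n = 2 × (3.290 / 0.804)² = 2 × 4.092² = 2 × 16.74 = 33.5.
Round up to the next whole participant.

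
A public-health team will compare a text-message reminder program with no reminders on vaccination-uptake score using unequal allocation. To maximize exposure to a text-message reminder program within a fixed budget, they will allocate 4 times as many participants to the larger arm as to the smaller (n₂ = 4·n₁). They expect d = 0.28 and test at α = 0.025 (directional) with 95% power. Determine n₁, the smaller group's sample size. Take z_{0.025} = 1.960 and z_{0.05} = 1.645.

With allocation ratio k = n₂/n₁ = 4, Var(x̄₁−x̄₂) = σ²(1/n₁ + 1/(k·n₁)) = σ²·(k+1)/(k·n₁).
So n₁ = (1 + 1/k)·((z_{α} + z_β)/d)² = 1.250 × (3.605/0.28)².
n₁ = 1.250 × 165.77 = 207.2.
Round up: n₁ = 208, giving n₂ = 4 × 208 = 832.

n₁ = 208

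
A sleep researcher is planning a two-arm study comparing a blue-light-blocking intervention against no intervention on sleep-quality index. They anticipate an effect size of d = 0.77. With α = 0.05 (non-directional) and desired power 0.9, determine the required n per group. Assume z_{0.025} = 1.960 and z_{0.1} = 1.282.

n = 36 per group

For two independent groups with equal n: n = 2·((z_{α/2} + z_β) / d)².
z_{α/2} + z_β = 1.960 + 1.282 = 3.242.
n = 2 × (3.242 / 0.77)² = 2 × 4.210² = 2 × 17.73 = 35.5.
Round up to the next whole participant.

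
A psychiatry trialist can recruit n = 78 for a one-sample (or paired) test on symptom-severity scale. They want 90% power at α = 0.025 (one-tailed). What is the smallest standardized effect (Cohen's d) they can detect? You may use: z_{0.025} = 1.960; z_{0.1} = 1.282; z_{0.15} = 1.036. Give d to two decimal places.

d_min ≈ 0.37

For a single sample (or paired design) of n = 78: d_min = (z_{α} + z_β)/√n.
z-sum = 1.960 + 1.282 = 3.242.
d_min = 3.242 / √78 = 3.242 / 8.832 = 0.367.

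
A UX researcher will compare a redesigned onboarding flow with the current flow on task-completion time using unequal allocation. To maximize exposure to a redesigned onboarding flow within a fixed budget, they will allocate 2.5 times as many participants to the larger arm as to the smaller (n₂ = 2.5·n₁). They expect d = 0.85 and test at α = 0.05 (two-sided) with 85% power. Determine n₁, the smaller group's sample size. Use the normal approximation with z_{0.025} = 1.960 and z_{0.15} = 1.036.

With allocation ratio k = n₂/n₁ = 2.5, Var(x̄₁−x̄₂) = σ²(1/n₁ + 1/(k·n₁)) = σ²·(k+1)/(k·n₁).
So n₁ = (1 + 1/k)·((z_{α/2} + z_β)/d)² = 1.400 × (2.996/0.85)².
n₁ = 1.400 × 12.42 = 17.4.
Round up: n₁ = 18, giving n₂ = 2.5 × 18 = 45.

n₁ = 18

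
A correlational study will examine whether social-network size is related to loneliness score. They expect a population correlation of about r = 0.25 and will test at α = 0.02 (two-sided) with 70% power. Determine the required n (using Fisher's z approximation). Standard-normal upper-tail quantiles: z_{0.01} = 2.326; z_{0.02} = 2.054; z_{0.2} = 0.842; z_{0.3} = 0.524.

Fisher's z: C = ½·ln((1+r)/(1−r)) = ½·ln(1.6667) = 0.2554.
n = ((z_{α/2} + z_β)/C)² + 3.
(2.326 + 0.524) / 0.2554 = 2.850 / 0.2554 = 11.159.
n = 11.159² + 3 = 124.52 + 3 = 127.5.
Round up.

n = 128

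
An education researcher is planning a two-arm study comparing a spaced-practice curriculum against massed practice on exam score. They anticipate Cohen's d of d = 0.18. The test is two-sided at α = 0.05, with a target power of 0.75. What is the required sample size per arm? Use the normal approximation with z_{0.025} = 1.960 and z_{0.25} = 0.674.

For two independent groups with equal n: n = 2·((z_{α/2} + z_β) / d)².
z_{α/2} + z_β = 1.960 + 0.674 = 2.634.
n = 2 × (2.634 / 0.18)² = 2 × 14.633² = 2 × 214.13 = 428.3.
Round up to the next whole participant.

n = 429 per group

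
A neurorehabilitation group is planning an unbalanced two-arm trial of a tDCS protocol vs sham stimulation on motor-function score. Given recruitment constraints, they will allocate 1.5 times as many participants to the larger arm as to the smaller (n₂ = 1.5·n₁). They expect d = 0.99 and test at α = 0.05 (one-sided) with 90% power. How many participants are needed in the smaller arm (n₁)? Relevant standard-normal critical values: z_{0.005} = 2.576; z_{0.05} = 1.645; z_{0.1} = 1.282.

With allocation ratio k = n₂/n₁ = 1.5, Var(x̄₁−x̄₂) = σ²(1/n₁ + 1/(k·n₁)) = σ²·(k+1)/(k·n₁).
So n₁ = (1 + 1/k)·((z_{α} + z_β)/d)² = 1.667 × (2.927/0.99)².
n₁ = 1.667 × 8.74 = 14.6.
Round up: n₁ = 15, giving n₂ = ⌈1.5 × 15⌉ = ⌈22.5⌉ = 23.

n₁ = 15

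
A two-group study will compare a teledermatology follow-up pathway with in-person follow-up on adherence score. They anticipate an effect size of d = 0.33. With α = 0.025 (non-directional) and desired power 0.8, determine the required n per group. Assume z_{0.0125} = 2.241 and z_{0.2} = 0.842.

n = 175 per group

For two independent groups with equal n: n = 2·((z_{α/2} + z_β) / d)².
z_{α/2} + z_β = 2.241 + 0.842 = 3.083.
n = 2 × (3.083 / 0.33)² = 2 × 9.342² = 2 × 87.28 = 174.6.
Round up to the next whole participant.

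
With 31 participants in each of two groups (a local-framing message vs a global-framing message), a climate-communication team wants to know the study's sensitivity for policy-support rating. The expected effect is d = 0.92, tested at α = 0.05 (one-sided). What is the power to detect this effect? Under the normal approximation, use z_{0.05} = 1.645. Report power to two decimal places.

For two equal groups, power = Φ(d·√(n/2) − z_{α}).
d·√(n/2) = 0.92 × √(31/2) = 0.92 × 3.937 = 3.622.
z_β = 3.622 − 1.645 = 1.977.
Power = Φ(1.977) = 0.976.

power ≈ 0.98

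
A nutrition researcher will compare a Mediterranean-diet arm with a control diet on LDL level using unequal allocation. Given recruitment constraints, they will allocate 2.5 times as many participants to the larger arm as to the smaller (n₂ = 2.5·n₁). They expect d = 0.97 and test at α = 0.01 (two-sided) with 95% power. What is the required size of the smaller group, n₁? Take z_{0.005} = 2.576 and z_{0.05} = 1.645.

n₁ = 27

With allocation ratio k = n₂/n₁ = 2.5, Var(x̄₁−x̄₂) = σ²(1/n₁ + 1/(k·n₁)) = σ²·(k+1)/(k·n₁).
So n₁ = (1 + 1/k)·((z_{α/2} + z_β)/d)² = 1.400 × (4.221/0.97)².
n₁ = 1.400 × 18.94 = 26.5.
Round up: n₁ = 27, giving n₂ = ⌈2.5 × 27⌉ = ⌈67.5⌉ = 68.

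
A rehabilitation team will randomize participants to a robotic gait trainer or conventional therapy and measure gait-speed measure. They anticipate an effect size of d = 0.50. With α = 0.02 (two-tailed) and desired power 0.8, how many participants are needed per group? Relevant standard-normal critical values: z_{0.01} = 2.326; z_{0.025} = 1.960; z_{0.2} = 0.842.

n = 81 per group

For two independent groups with equal n: n = 2·((z_{α/2} + z_β) / d)².
z_{α/2} + z_β = 2.326 + 0.842 = 3.168.
n = 2 × (3.168 / 0.50)² = 2 × 6.336² = 2 × 40.14 = 80.3.
Round up to the next whole participant.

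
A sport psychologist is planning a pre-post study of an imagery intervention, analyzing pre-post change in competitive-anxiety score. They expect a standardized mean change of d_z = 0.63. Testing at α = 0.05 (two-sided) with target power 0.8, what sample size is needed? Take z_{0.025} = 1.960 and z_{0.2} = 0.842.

n = 20 pairs

For a paired (one-sample on differences) test: n = ((z_{α/2} + z_β) / d)².
z_{α/2} + z_β = 1.960 + 0.842 = 2.802.
n = (2.802 / 0.63)² = 4.448² = 19.78.
Round up.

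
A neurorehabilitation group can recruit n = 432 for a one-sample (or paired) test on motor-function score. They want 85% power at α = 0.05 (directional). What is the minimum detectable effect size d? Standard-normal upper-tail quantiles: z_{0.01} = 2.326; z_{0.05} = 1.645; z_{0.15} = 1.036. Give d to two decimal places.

d_min ≈ 0.13

For a single sample (or paired design) of n = 432: d_min = (z_{α} + z_β)/√n.
z-sum = 1.645 + 1.036 = 2.681.
d_min = 2.681 / √432 = 2.681 / 20.785 = 0.129.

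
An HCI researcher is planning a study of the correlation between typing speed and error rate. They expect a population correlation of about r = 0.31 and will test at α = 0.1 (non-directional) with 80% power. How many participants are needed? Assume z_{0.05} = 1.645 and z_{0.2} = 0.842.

Fisher's z: C = ½·ln((1+r)/(1−r)) = ½·ln(1.8986) = 0.3205.
n = ((z_{α/2} + z_β)/C)² + 3.
(1.645 + 0.842) / 0.3205 = 2.487 / 0.3205 = 7.760.
n = 7.760² + 3 = 60.21 + 3 = 63.2.
Round up.

n = 64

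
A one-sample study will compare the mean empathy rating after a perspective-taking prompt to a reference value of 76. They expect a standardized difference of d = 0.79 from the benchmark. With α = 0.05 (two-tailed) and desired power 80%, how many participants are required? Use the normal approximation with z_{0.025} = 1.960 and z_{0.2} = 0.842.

n = 13

For a one-sample test: n = ((z_{α/2} + z_β) / d)².
z_{α/2} + z_β = 1.960 + 0.842 = 2.802.
n = (2.802 / 0.79)² = 3.547² = 12.58.
Round up.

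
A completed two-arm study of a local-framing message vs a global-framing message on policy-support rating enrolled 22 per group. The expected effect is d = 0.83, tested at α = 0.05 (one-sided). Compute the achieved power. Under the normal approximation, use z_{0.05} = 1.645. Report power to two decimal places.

power ≈ 0.87

For two equal groups, power = Φ(d·√(n/2) − z_{α}).
d·√(n/2) = 0.83 × √(22/2) = 0.83 × 3.317 = 2.753.
z_β = 2.753 − 1.645 = 1.108.
Power = Φ(1.108) = 0.866.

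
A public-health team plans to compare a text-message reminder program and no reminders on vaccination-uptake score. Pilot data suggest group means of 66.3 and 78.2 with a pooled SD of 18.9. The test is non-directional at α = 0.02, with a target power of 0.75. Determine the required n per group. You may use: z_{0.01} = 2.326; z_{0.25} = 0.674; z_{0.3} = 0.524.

Cohen's d = |M₁ − M₂| / SD_pooled = |66.3 − 78.2| / 18.9 = 11.9 / 18.9 = 0.630.
For two independent groups with equal n: n = 2·((z_{α/2} + z_β) / d)².
z_{α/2} + z_β = 2.326 + 0.674 = 3.000.
n = 2 × (3.000 / 0.630)² = 2 × 4.762² = 2 × 22.68 = 45.4.
Round up to the next whole participant.

n = 46 per group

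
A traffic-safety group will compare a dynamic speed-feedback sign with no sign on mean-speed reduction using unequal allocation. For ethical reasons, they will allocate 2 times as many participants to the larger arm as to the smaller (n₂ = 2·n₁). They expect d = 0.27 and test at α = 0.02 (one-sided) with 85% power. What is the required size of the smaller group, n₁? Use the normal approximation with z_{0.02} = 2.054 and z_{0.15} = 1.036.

n₁ = 197

With allocation ratio k = n₂/n₁ = 2, Var(x̄₁−x̄₂) = σ²(1/n₁ + 1/(k·n₁)) = σ²·(k+1)/(k·n₁).
So n₁ = (1 + 1/k)·((z_{α} + z_β)/d)² = 1.500 × (3.090/0.27)².
n₁ = 1.500 × 130.98 = 196.5.
Round up: n₁ = 197, giving n₂ = 2 × 197 = 394.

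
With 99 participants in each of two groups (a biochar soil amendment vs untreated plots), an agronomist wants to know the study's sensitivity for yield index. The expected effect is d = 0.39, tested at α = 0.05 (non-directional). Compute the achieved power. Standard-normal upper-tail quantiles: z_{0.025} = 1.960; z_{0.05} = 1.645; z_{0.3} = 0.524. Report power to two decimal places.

power ≈ 0.78

For two equal groups, power = Φ(d·√(n/2) − z_{α/2}).
d·√(n/2) = 0.39 × √(99/2) = 0.39 × 7.036 = 2.744.
z_β = 2.744 − 1.960 = 0.784.
Power = Φ(0.784) = 0.783.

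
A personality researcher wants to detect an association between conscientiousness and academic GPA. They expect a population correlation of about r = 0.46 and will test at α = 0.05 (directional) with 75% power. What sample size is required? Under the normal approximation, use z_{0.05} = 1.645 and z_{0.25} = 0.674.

Fisher's z: C = ½·ln((1+r)/(1−r)) = ½·ln(2.7037) = 0.4973.
n = ((z_{α} + z_β)/C)² + 3.
(1.645 + 0.674) / 0.4973 = 2.319 / 0.4973 = 4.663.
n = 4.663² + 3 = 21.75 + 3 = 24.7.
Round up.

n = 25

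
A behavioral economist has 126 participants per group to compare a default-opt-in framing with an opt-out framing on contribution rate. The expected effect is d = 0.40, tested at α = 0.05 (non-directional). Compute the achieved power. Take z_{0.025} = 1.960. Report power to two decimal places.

For two equal groups, power = Φ(d·√(n/2) − z_{α/2}).
d·√(n/2) = 0.40 × √(126/2) = 0.40 × 7.937 = 3.175.
z_β = 3.175 − 1.960 = 1.215.
Power = Φ(1.215) = 0.888.

power ≈ 0.89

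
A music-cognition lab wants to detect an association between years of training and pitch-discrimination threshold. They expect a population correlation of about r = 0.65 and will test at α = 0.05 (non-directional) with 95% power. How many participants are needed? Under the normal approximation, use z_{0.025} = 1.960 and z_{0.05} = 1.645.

Fisher's z: C = ½·ln((1+r)/(1−r)) = ½·ln(4.7143) = 0.7753.
n = ((z_{α/2} + z_β)/C)² + 3.
(1.960 + 1.645) / 0.7753 = 3.605 / 0.7753 = 4.650.
n = 4.650² + 3 = 21.62 + 3 = 24.6.
Round up.

n = 25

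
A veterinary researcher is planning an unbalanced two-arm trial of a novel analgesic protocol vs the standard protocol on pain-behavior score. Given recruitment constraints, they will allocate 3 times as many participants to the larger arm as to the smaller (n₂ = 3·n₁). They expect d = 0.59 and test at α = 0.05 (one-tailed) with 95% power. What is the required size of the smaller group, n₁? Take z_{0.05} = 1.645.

n₁ = 42

With allocation ratio k = n₂/n₁ = 3, Var(x̄₁−x̄₂) = σ²(1/n₁ + 1/(k·n₁)) = σ²·(k+1)/(k·n₁).
So n₁ = (1 + 1/k)·((z_{α} + z_β)/d)² = 1.333 × (3.290/0.59)².
n₁ = 1.333 × 31.09 = 41.5.
Round up: n₁ = 42, giving n₂ = 3 × 42 = 126.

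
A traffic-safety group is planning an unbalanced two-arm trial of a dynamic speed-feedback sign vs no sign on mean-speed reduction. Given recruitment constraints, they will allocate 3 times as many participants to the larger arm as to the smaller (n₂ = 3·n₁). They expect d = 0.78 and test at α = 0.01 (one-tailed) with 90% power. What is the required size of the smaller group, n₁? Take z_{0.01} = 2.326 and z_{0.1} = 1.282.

With allocation ratio k = n₂/n₁ = 3, Var(x̄₁−x̄₂) = σ²(1/n₁ + 1/(k·n₁)) = σ²·(k+1)/(k·n₁).
So n₁ = (1 + 1/k)·((z_{α} + z_β)/d)² = 1.333 × (3.608/0.78)².
n₁ = 1.333 × 21.40 = 28.5.
Round up: n₁ = 29, giving n₂ = 3 × 29 = 87.

n₁ = 29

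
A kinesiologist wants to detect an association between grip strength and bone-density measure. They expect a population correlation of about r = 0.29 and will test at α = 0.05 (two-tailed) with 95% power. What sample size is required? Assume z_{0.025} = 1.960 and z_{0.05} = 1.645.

Fisher's z: C = ½·ln((1+r)/(1−r)) = ½·ln(1.8169) = 0.2986.
n = ((z_{α/2} + z_β)/C)² + 3.
(1.960 + 1.645) / 0.2986 = 3.605 / 0.2986 = 12.073.
n = 12.073² + 3 = 145.76 + 3 = 148.8.
Round up.

n = 149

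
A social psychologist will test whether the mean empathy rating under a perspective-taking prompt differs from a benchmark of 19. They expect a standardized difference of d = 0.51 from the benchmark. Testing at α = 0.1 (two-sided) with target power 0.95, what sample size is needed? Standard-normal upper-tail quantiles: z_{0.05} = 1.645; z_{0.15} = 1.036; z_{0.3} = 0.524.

n = 42

For a one-sample test: n = ((z_{α/2} + z_β) / d)².
z_{α/2} + z_β = 1.645 + 1.645 = 3.290.
n = (3.290 / 0.51)² = 6.451² = 41.62.
Round up.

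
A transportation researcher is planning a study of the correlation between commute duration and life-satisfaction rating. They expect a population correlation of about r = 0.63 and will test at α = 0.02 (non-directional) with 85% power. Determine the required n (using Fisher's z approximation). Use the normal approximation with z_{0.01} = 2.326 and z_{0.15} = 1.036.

Fisher's z: C = ½·ln((1+r)/(1−r)) = ½·ln(4.4054) = 0.7414.
n = ((z_{α/2} + z_β)/C)² + 3.
(2.326 + 1.036) / 0.7414 = 3.362 / 0.7414 = 4.535.
n = 4.535² + 3 = 20.56 + 3 = 23.6.
Round up.

n = 24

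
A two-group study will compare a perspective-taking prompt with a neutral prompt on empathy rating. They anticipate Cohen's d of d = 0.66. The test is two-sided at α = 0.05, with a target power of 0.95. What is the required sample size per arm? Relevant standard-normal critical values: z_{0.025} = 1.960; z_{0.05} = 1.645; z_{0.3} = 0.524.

n = 60 per group

For two independent groups with equal n: n = 2·((z_{α/2} + z_β) / d)².
z_{α/2} + z_β = 1.960 + 1.645 = 3.605.
n = 2 × (3.605 / 0.66)² = 2 × 5.462² = 2 × 29.83 = 59.7.
Round up to the next whole participant.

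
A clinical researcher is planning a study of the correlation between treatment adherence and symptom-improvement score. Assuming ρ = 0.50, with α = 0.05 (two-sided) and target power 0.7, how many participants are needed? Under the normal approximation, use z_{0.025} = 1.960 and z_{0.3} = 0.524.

n = 24

Fisher's z: C = ½·ln((1+r)/(1−r)) = ½·ln(3.0000) = 0.5493.
n = ((z_{α/2} + z_β)/C)² + 3.
(1.960 + 0.524) / 0.5493 = 2.484 / 0.5493 = 4.522.
n = 4.522² + 3 = 20.45 + 3 = 23.4.
Round up.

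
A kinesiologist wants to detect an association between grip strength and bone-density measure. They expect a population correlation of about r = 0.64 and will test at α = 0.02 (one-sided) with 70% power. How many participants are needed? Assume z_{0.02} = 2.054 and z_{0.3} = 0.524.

Fisher's z: C = ½·ln((1+r)/(1−r)) = ½·ln(4.5556) = 0.7582.
n = ((z_{α} + z_β)/C)² + 3.
(2.054 + 0.524) / 0.7582 = 2.578 / 0.7582 = 3.400.
n = 3.400² + 3 = 11.56 + 3 = 14.6.
Round up.

n = 15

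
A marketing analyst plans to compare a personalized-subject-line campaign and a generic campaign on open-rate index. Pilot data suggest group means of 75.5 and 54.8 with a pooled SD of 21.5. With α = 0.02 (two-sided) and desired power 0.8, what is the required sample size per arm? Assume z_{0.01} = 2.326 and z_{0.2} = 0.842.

Cohen's d = |M₁ − M₂| / SD_pooled = |75.5 − 54.8| / 21.5 = 20.7 / 21.5 = 0.963.
For two independent groups with equal n: n = 2·((z_{α/2} + z_β) / d)².
z_{α/2} + z_β = 2.326 + 0.842 = 3.168.
n = 2 × (3.168 / 0.963)² = 2 × 3.290² = 2 × 10.82 = 21.6.
Round up to the next whole participant.

n = 22 per group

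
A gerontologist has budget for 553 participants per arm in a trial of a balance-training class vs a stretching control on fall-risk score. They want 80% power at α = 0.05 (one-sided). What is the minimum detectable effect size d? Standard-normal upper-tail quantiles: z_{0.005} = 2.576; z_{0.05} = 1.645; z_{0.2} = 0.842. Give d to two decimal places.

d_min ≈ 0.15

For two independent groups of n = 553 each: d_min = (z_{α} + z_β)·√(2/n).
z-sum = 1.645 + 0.842 = 2.487.
d_min = 2.487 × √(2/553) = 2.487 × 0.0601 = 0.150.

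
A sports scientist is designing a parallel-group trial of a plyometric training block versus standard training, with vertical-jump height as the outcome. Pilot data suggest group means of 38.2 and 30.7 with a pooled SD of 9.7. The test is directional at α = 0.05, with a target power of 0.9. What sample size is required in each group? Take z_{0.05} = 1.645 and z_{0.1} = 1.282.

n = 29 per group

Cohen's d = |M₁ − M₂| / SD_pooled = |38.2 − 30.7| / 9.7 = 7.5 / 9.7 = 0.773.
For two independent groups with equal n: n = 2·((z_{α} + z_β) / d)².
z_{α} + z_β = 1.645 + 1.282 = 2.927.
n = 2 × (2.927 / 0.773)² = 2 × 3.787² = 2 × 14.34 = 28.7.
Round up to the next whole participant.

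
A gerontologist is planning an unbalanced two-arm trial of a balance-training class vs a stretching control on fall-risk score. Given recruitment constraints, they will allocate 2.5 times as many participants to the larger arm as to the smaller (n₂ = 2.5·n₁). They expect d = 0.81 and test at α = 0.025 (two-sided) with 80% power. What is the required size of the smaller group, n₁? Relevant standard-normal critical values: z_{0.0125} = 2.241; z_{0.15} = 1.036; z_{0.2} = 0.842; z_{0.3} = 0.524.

n₁ = 21

With allocation ratio k = n₂/n₁ = 2.5, Var(x̄₁−x̄₂) = σ²(1/n₁ + 1/(k·n₁)) = σ²·(k+1)/(k·n₁).
So n₁ = (1 + 1/k)·((z_{α/2} + z_β)/d)² = 1.400 × (3.083/0.81)².
n₁ = 1.400 × 14.49 = 20.3.
Round up: n₁ = 21, giving n₂ = ⌈2.5 × 21⌉ = ⌈52.5⌉ = 53.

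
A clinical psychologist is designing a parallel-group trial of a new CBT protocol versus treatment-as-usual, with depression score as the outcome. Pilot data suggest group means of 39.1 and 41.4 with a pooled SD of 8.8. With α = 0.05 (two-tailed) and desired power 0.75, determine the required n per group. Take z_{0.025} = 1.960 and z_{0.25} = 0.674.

Cohen's d = |M₁ − M₂| / SD_pooled = |39.1 − 41.4| / 8.8 = 2.3 / 8.8 = 0.261.
For two independent groups with equal n: n = 2·((z_{α/2} + z_β) / d)².
z_{α/2} + z_β = 1.960 + 0.674 = 2.634.
n = 2 × (2.634 / 0.261)² = 2 × 10.092² = 2 × 101.85 = 203.7.
Round up to the next whole participant.

n = 204 per group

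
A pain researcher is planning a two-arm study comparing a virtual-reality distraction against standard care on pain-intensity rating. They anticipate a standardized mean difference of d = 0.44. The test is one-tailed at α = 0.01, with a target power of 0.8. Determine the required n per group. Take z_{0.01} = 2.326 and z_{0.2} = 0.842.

For two independent groups with equal n: n = 2·((z_{α} + z_β) / d)².
z_{α} + z_β = 2.326 + 0.842 = 3.168.
n = 2 × (3.168 / 0.44)² = 2 × 7.200² = 2 × 51.84 = 103.7.
Round up to the next whole participant.

n = 104 per group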